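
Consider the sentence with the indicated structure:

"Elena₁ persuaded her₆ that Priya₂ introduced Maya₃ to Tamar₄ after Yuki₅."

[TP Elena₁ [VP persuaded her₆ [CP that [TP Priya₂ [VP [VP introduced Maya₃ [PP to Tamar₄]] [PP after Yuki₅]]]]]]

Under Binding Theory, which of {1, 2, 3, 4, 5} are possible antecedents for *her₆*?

*her* is a pronoun, so Principle B applies: it must be free in its binding domain.
Binding domain of *her₆*: the matrix TP, whose subject is Elena₁.
*Elena₁* c-commands the pronoun within its binding domain → coindexation would violate Principle B.
*Priya₂*: the pronoun c-commands this R-expression → coindexation would violate Principle C on *Priya₂*.
*Maya₃*: the pronoun c-commands this R-expression → coindexation would violate Principle C on *Maya₃*.
*Tamar₄*: the pronoun c-commands this R-expression → coindexation would violate Principle C on *Tamar₄*.
*Yuki₅*: the pronoun c-commands this R-expression → coindexation would violate Principle C on *Yuki₅*.

none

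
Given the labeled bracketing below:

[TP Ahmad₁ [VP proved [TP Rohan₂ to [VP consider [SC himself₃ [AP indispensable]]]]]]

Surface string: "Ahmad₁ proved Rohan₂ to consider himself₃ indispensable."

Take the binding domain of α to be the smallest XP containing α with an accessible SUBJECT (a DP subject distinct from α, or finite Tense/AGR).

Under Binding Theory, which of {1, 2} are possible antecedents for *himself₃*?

*himself* is an anaphor, so Principle A applies: it must be bound in its binding domain.
Binding domain of *himself₃*: the embedded TP, whose subject is Rohan₂.
*Ahmad₁* c-commands the anaphor but is outside its binding domain → cannot satisfy Principle A.
*Rohan₂* c-commands the anaphor within its binding domain → licit binder.

{2}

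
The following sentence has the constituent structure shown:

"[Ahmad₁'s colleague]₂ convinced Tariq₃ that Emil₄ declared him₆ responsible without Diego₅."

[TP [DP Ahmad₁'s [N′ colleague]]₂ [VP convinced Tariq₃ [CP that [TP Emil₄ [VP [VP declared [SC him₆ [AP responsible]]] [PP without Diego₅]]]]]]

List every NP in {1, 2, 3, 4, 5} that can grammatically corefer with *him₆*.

*him* is a pronoun, so Principle B applies: it must be free in its binding domain.
Binding domain of *him₆*: the embedded TP, whose subject is Emil₄.
*Ahmad₁* and the pronoun do not c-command one another → neither Principle B nor Principle C is at stake; coindexation permitted.
*[Ahmad₁'s colleague]₂* c-commands the pronoun but from outside its binding domain, and is not c-commanded by it → coindexation permitted.
*Tariq₃* c-commands the pronoun but from outside its binding domain, and is not c-commanded by it → coindexation permitted.
*Emil₄* c-commands the pronoun within its binding domain → coindexation would violate Principle B.
*Diego₅* and the pronoun do not c-command one another → neither Principle B nor Principle C is at stake; coindexation permitted.

{1, 2, 3, 5}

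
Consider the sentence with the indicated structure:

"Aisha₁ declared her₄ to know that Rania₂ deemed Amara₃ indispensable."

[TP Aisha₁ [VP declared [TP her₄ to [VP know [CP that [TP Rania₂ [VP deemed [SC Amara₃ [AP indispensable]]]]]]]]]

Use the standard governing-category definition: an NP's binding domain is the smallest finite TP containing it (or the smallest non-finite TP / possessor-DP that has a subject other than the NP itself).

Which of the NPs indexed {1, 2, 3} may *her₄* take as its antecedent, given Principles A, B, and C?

none

*her* is a pronoun, so Principle B applies: it must be free in its binding domain.
Binding domain of *her₄*: the matrix TP, whose subject is Aisha₁.
*Aisha₁* c-commands the pronoun within its binding domain → coindexation would violate Principle B.
*Rania₂*: the pronoun c-commands this R-expression → coindexation would violate Principle C on *Rania₂*.
*Amara₃*: the pronoun c-commands this R-expression → coindexation would violate Principle C on *Amara₃*.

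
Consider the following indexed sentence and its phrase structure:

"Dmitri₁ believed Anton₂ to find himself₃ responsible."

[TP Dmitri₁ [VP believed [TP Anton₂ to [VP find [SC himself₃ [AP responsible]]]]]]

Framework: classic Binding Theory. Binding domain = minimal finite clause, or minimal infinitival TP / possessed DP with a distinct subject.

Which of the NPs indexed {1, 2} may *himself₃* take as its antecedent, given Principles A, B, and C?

{2}

*himself* is an anaphor, so Principle A applies: it must be bound in its binding domain.
Binding domain of *himself₃*: the embedded TP, whose subject is Anton₂.
*Dmitri₁* c-commands the anaphor but is outside its binding domain → cannot satisfy Principle A.
*Anton₂* c-commands the anaphor within its binding domain → licit binder.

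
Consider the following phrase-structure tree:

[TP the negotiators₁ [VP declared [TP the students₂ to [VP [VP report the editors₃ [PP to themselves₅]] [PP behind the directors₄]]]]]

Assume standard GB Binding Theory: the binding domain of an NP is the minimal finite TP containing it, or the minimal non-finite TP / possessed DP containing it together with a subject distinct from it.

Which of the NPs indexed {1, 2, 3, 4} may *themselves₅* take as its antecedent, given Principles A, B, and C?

{2, 3}

*themselves* is an anaphor, so Principle A applies: it must be bound in its binding domain.
Binding domain of *themselves₅*: the embedded TP, whose subject is the students₂.
*the negotiators₁* c-commands the anaphor but is outside its binding domain → cannot satisfy Principle A.
*the students₂* c-commands the anaphor within its binding domain → licit binder.
*the editors₃* c-commands the anaphor within its binding domain → licit binder.
*the directors₄* does not c-command the anaphor → cannot bind it.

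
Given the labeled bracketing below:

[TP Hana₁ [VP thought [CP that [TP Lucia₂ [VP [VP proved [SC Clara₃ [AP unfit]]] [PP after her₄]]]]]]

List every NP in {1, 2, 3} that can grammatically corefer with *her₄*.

*her* is a pronoun, so Principle B applies: it must be free in its binding domain.
Binding domain of *her₄*: the embedded TP, whose subject is Lucia₂.
*Hana₁* c-commands the pronoun but from outside its binding domain, and is not c-commanded by it → coindexation permitted.
*Lucia₂* c-commands the pronoun within its binding domain → coindexation would violate Principle B.
*Clara₃* and the pronoun do not c-command one another → neither Principle B nor Principle C is at stake; coindexation permitted.

{1, 3}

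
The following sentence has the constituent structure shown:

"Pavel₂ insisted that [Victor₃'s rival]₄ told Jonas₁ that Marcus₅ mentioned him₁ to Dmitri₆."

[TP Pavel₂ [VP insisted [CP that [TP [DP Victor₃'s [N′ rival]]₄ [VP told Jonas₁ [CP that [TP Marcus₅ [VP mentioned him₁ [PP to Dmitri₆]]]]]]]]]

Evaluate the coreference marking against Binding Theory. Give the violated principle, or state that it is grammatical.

The two coindexed NPs are *Jonas₁* and *him₁*.
*him₁* is a pronoun; its binding domain is the embedded TP, whose subject is Marcus₅. Within that domain it is c-commanded only by *Marcus₅*, which carries a different index — the pronoun is free locally, so Principle B holds.
*Jonas₁* is an R-expression; *him₁* does not c-command it, and no other NP shares its index, so Principle C is satisfied.
All principles are respected.

grammatical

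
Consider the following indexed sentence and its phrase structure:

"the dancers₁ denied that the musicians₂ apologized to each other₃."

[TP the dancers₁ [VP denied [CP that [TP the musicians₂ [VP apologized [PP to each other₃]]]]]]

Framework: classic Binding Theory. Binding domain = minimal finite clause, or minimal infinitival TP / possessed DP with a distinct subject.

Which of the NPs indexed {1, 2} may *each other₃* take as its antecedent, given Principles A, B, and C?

*each other* is an anaphor, so Principle A applies: it must be bound in its binding domain.
Binding domain of *each other₃*: the embedded TP, whose subject is the musicians₂.
*the dancers₁* c-commands the anaphor but is outside its binding domain → cannot satisfy Principle A.
*the musicians₂* c-commands the anaphor within its binding domain → licit binder.

{2}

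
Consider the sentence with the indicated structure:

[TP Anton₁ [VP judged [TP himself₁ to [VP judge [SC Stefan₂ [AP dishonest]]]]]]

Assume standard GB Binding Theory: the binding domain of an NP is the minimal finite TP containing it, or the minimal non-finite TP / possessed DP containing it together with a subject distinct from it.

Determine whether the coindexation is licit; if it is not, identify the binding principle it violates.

grammatical

The two coindexed NPs are *Anton₁* and *himself₁*.
*himself₁* is an anaphor; its binding domain is the matrix TP, whose subject is Anton₁. *Anton₁* c-commands it within that domain and shares its index, so Principle A is satisfied.
*Anton₁* is an R-expression; *himself₁* does not c-command it, and no other NP shares its index, so Principle C is satisfied.
All principles are respected.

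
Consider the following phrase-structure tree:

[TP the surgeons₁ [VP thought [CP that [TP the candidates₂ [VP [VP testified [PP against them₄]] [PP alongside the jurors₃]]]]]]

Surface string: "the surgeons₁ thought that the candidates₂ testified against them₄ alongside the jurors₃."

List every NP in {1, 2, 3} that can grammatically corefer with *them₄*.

{1, 3}

*them* is a pronoun, so Principle B applies: it must be free in its binding domain.
Binding domain of *them₄*: the embedded TP, whose subject is the candidates₂.
*the surgeons₁* c-commands the pronoun but from outside its binding domain, and is not c-commanded by it → coindexation permitted.
*the candidates₂* c-commands the pronoun within its binding domain → coindexation would violate Principle B.
*the jurors₃* and the pronoun do not c-command one another → neither Principle B nor Principle C is at stake; coindexation permitted.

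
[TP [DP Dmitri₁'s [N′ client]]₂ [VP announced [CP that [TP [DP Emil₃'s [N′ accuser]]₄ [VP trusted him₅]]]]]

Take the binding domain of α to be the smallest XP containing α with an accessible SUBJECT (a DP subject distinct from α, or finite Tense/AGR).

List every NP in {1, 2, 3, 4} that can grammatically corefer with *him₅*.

*him* is a pronoun, so Principle B applies: it must be free in its binding domain.
Binding domain of *him₅*: the embedded TP, whose subject is [Emil₃'s accuser]₄.
*Dmitri₁* and the pronoun do not c-command one another → neither Principle B nor Principle C is at stake; coindexation permitted.
*[Dmitri₁'s client]₂* c-commands the pronoun but from outside its binding domain, and is not c-commanded by it → coindexation permitted.
*Emil₃* and the pronoun do not c-command one another → neither Principle B nor Principle C is at stake; coindexation permitted.
*[Emil₃'s accuser]₄* c-commands the pronoun within its binding domain → coindexation would violate Principle B.

{1, 2, 3}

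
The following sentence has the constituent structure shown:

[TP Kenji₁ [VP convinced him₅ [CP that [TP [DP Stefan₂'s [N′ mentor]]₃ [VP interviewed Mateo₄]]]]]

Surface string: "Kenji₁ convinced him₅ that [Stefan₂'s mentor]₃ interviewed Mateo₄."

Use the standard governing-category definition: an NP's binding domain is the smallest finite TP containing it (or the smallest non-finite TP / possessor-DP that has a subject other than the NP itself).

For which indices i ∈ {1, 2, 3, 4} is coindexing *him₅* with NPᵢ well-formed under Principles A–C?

none

*him* is a pronoun, so Principle B applies: it must be free in its binding domain.
Binding domain of *him₅*: the matrix TP, whose subject is Kenji₁.
*Kenji₁* c-commands the pronoun within its binding domain → coindexation would violate Principle B.
*Stefan₂*: the pronoun c-commands this R-expression → coindexation would violate Principle C on *Stefan₂*.
*[Stefan₂'s mentor]₃*: the pronoun c-commands this R-expression → coindexation would violate Principle C on *[Stefan₂'s mentor]₃*.
*Mateo₄*: the pronoun c-commands this R-expression → coindexation would violate Principle C on *Mateo₄*.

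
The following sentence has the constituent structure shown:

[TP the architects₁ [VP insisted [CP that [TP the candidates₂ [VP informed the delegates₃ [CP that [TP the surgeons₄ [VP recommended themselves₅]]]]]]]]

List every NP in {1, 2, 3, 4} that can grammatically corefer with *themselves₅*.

{4}

*themselves* is an anaphor, so Principle A applies: it must be bound in its binding domain.
Binding domain of *themselves₅*: the embedded TP, whose subject is the surgeons₄.
*the architects₁* c-commands the anaphor but is outside its binding domain → cannot satisfy Principle A.
*the candidates₂* c-commands the anaphor but is outside its binding domain → cannot satisfy Principle A.
*the delegates₃* c-commands the anaphor but is outside its binding domain → cannot satisfy Principle A.
*the surgeons₄* c-commands the anaphor within its binding domain → licit binder.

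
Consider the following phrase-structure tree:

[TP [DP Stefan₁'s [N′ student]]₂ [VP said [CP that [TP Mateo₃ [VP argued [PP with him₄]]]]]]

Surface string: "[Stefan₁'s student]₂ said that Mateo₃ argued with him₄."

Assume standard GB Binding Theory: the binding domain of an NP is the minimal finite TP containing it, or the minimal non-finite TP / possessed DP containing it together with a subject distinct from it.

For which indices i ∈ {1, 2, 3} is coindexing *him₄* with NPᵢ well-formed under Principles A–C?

{1, 2}

*him* is a pronoun, so Principle B applies: it must be free in its binding domain.
Binding domain of *him₄*: the embedded TP, whose subject is Mateo₃.
*Stefan₁* and the pronoun do not c-command one another → neither Principle B nor Principle C is at stake; coindexation permitted.
*[Stefan₁'s student]₂* c-commands the pronoun but from outside its binding domain, and is not c-commanded by it → coindexation permitted.
*Mateo₃* c-commands the pronoun within its binding domain → coindexation would violate Principle B.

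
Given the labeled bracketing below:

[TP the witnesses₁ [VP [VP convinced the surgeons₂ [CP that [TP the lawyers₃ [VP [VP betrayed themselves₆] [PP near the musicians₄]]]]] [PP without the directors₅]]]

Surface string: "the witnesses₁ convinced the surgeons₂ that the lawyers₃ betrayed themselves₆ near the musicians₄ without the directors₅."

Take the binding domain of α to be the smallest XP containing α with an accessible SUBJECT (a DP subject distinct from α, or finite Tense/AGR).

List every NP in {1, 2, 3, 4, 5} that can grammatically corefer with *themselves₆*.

{3}

*themselves* is an anaphor, so Principle A applies: it must be bound in its binding domain.
Binding domain of *themselves₆*: the embedded TP, whose subject is the lawyers₃.
*the witnesses₁* c-commands the anaphor but is outside its binding domain → cannot satisfy Principle A.
*the surgeons₂* c-commands the anaphor but is outside its binding domain → cannot satisfy Principle A.
*the lawyers₃* c-commands the anaphor within its binding domain → licit binder.
*the musicians₄* does not c-command the anaphor → cannot bind it.
*the directors₅* does not c-command the anaphor → cannot bind it.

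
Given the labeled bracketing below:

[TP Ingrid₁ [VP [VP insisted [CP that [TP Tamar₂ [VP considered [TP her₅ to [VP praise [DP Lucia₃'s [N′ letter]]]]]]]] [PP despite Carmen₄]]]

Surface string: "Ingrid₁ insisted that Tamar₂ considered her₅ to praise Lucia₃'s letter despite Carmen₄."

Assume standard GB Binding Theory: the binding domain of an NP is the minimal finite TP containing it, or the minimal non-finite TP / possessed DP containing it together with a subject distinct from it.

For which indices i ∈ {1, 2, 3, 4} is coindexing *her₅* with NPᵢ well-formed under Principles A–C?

*her* is a pronoun, so Principle B applies: it must be free in its binding domain.
Binding domain of *her₅*: the embedded TP, whose subject is Tamar₂.
*Ingrid₁* c-commands the pronoun but from outside its binding domain, and is not c-commanded by it → coindexation permitted.
*Tamar₂* c-commands the pronoun within its binding domain → coindexation would violate Principle B.
*Lucia₃*: the pronoun c-commands this R-expression → coindexation would violate Principle C on *Lucia₃*.
*Carmen₄* and the pronoun do not c-command one another → neither Principle B nor Principle C is at stake; coindexation permitted.

{1, 4}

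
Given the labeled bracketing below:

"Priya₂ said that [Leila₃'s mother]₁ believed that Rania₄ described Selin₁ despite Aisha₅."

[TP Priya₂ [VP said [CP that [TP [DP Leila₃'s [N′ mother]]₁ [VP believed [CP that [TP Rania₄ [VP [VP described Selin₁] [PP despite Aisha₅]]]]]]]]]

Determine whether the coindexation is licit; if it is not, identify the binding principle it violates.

The two coindexed NPs are *[Leila₃'s mother]₁* and *Selin₁*.
*Selin₁* is an R-expression. Principle C requires it to be free everywhere.
*[Leila₃'s mother]₁* c-commands it and carries the same index.
The R-expression is bound → Principle C violation.

Principle C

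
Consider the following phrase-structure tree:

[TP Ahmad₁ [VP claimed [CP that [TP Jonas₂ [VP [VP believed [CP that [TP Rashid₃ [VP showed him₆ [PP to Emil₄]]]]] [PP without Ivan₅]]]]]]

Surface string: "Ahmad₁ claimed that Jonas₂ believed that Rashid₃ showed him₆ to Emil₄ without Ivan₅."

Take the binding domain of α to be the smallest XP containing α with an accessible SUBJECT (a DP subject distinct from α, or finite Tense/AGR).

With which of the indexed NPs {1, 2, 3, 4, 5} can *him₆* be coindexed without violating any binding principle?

*him* is a pronoun, so Principle B applies: it must be free in its binding domain.
Binding domain of *him₆*: the embedded TP, whose subject is Rashid₃.
*Ahmad₁* c-commands the pronoun but from outside its binding domain, and is not c-commanded by it → coindexation permitted.
*Jonas₂* c-commands the pronoun but from outside its binding domain, and is not c-commanded by it → coindexation permitted.
*Rashid₃* c-commands the pronoun within its binding domain → coindexation would violate Principle B.
*Emil₄*: the pronoun c-commands this R-expression → coindexation would violate Principle C on *Emil₄*.
*Ivan₅* and the pronoun do not c-command one another → neither Principle B nor Principle C is at stake; coindexation permitted.

{1, 2, 5}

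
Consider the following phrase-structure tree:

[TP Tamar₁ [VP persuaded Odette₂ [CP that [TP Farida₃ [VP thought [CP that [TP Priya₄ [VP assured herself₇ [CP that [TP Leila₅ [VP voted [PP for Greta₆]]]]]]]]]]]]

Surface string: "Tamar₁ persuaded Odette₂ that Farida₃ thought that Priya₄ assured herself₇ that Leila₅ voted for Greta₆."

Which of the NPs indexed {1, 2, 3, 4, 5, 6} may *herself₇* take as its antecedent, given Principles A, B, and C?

*herself* is an anaphor, so Principle A applies: it must be bound in its binding domain.
Binding domain of *herself₇*: the embedded TP, whose subject is Priya₄.
*Tamar₁* c-commands the anaphor but is outside its binding domain → cannot satisfy Principle A.
*Odette₂* c-commands the anaphor but is outside its binding domain → cannot satisfy Principle A.
*Farida₃* c-commands the anaphor but is outside its binding domain → cannot satisfy Principle A.
*Priya₄* c-commands the anaphor within its binding domain → licit binder.
*Leila₅* does not c-command the anaphor → cannot bind it.
*Greta₆* does not c-command the anaphor → cannot bind it.

{4}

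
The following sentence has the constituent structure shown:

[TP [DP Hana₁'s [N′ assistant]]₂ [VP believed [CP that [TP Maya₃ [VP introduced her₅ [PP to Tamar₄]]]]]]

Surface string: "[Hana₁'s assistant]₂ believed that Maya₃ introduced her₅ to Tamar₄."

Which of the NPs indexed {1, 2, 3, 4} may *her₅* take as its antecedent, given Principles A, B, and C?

*her* is a pronoun, so Principle B applies: it must be free in its binding domain.
Binding domain of *her₅*: the embedded TP, whose subject is Maya₃.
*Hana₁* and the pronoun do not c-command one another → neither Principle B nor Principle C is at stake; coindexation permitted.
*[Hana₁'s assistant]₂* c-commands the pronoun but from outside its binding domain, and is not c-commanded by it → coindexation permitted.
*Maya₃* c-commands the pronoun within its binding domain → coindexation would violate Principle B.
*Tamar₄*: the pronoun c-commands this R-expression → coindexation would violate Principle C on *Tamar₄*.

{1, 2}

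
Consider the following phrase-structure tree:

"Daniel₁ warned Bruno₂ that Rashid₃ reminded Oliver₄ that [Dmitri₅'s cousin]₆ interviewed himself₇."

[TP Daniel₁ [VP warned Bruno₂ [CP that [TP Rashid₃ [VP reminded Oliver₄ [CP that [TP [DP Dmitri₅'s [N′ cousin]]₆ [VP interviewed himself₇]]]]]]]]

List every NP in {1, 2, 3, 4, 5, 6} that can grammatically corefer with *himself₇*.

{6}

*himself* is an anaphor, so Principle A applies: it must be bound in its binding domain.
Binding domain of *himself₇*: the embedded TP, whose subject is [Dmitri₅'s cousin]₆.
*Daniel₁* c-commands the anaphor but is outside its binding domain → cannot satisfy Principle A.
*Bruno₂* c-commands the anaphor but is outside its binding domain → cannot satisfy Principle A.
*Rashid₃* c-commands the anaphor but is outside its binding domain → cannot satisfy Principle A.
*Oliver₄* c-commands the anaphor but is outside its binding domain → cannot satisfy Principle A.
*Dmitri₅* does not c-command the anaphor → cannot bind it.
*[Dmitri₅'s cousin]₆* c-commands the anaphor within its binding domain → licit binder.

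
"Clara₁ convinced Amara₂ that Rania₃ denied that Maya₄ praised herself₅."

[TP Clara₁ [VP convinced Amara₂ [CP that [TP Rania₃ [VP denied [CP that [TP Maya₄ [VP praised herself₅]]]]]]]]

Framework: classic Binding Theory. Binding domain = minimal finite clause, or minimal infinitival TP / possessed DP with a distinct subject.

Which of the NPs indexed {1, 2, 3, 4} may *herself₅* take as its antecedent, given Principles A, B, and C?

{4}

*herself* is an anaphor, so Principle A applies: it must be bound in its binding domain.
Binding domain of *herself₅*: the embedded TP, whose subject is Maya₄.
*Clara₁* c-commands the anaphor but is outside its binding domain → cannot satisfy Principle A.
*Amara₂* c-commands the anaphor but is outside its binding domain → cannot satisfy Principle A.
*Rania₃* c-commands the anaphor but is outside its binding domain → cannot satisfy Principle A.
*Maya₄* c-commands the anaphor within its binding domain → licit binder.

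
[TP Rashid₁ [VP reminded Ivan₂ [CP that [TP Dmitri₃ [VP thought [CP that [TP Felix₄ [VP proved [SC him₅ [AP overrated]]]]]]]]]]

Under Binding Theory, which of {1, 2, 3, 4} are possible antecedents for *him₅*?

*him* is a pronoun, so Principle B applies: it must be free in its binding domain.
Binding domain of *him₅*: the embedded TP, whose subject is Felix₄.
*Rashid₁* c-commands the pronoun but from outside its binding domain, and is not c-commanded by it → coindexation permitted.
*Ivan₂* c-commands the pronoun but from outside its binding domain, and is not c-commanded by it → coindexation permitted.
*Dmitri₃* c-commands the pronoun but from outside its binding domain, and is not c-commanded by it → coindexation permitted.
*Felix₄* c-commands the pronoun within its binding domain → coindexation would violate Principle B.

{1, 2, 3}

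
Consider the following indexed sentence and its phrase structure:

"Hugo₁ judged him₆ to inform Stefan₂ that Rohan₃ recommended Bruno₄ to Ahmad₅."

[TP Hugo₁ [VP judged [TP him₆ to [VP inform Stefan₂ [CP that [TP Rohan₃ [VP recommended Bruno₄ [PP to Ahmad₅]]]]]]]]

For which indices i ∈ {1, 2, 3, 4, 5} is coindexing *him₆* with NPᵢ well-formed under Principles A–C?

*him* is a pronoun, so Principle B applies: it must be free in its binding domain.
Binding domain of *him₆*: the matrix TP, whose subject is Hugo₁.
*Hugo₁* c-commands the pronoun within its binding domain → coindexation would violate Principle B.
*Stefan₂*: the pronoun c-commands this R-expression → coindexation would violate Principle C on *Stefan₂*.
*Rohan₃*: the pronoun c-commands this R-expression → coindexation would violate Principle C on *Rohan₃*.
*Bruno₄*: the pronoun c-commands this R-expression → coindexation would violate Principle C on *Bruno₄*.
*Ahmad₅*: the pronoun c-commands this R-expression → coindexation would violate Principle C on *Ahmad₅*.

none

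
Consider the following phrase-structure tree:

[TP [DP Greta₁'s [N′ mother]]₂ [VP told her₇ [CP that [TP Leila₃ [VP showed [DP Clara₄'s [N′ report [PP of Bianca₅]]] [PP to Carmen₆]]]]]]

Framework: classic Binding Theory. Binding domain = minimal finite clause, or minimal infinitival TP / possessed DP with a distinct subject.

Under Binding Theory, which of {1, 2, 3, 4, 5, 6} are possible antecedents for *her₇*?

*her* is a pronoun, so Principle B applies: it must be free in its binding domain.
Binding domain of *her₇*: the matrix TP, whose subject is [Greta₁'s mother]₂.
*Greta₁* and the pronoun do not c-command one another → neither Principle B nor Principle C is at stake; coindexation permitted.
*[Greta₁'s mother]₂* c-commands the pronoun within its binding domain → coindexation would violate Principle B.
*Leila₃*: the pronoun c-commands this R-expression → coindexation would violate Principle C on *Leila₃*.
*Clara₄*: the pronoun c-commands this R-expression → coindexation would violate Principle C on *Clara₄*.
*Bianca₅*: the pronoun c-commands this R-expression → coindexation would violate Principle C on *Bianca₅*.
*Carmen₆*: the pronoun c-commands this R-expression → coindexation would violate Principle C on *Carmen₆*.

{1}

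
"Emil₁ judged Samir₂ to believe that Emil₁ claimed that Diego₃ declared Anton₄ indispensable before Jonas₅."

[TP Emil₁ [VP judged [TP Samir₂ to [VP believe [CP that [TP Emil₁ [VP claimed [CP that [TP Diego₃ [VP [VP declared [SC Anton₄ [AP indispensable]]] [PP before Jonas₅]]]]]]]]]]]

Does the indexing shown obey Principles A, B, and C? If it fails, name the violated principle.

Principle C

The two coindexed NPs are *Emil₁* (the higher occurrence) and *Emil₁* (the lower occurrence).
*Emil₁* (the lower occurrence) is an R-expression. Principle C requires it to be free everywhere.
*Emil₁* (the higher occurrence) c-commands it and carries the same index.
The R-expression is bound → Principle C violation.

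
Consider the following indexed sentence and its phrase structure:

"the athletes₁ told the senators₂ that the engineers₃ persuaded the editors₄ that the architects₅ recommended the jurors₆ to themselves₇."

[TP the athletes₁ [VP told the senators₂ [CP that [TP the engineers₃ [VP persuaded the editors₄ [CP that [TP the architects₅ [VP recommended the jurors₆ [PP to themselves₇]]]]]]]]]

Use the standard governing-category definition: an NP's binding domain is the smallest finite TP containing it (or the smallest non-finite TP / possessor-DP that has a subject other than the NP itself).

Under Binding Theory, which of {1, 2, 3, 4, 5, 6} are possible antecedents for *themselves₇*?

*themselves* is an anaphor, so Principle A applies: it must be bound in its binding domain.
Binding domain of *themselves₇*: the embedded TP, whose subject is the architects₅.
*the athletes₁* c-commands the anaphor but is outside its binding domain → cannot satisfy Principle A.
*the senators₂* c-commands the anaphor but is outside its binding domain → cannot satisfy Principle A.
*the engineers₃* c-commands the anaphor but is outside its binding domain → cannot satisfy Principle A.
*the editors₄* c-commands the anaphor but is outside its binding domain → cannot satisfy Principle A.
*the architects₅* c-commands the anaphor within its binding domain → licit binder.
*the jurors₆* c-commands the anaphor within its binding domain → licit binder.

{5, 6}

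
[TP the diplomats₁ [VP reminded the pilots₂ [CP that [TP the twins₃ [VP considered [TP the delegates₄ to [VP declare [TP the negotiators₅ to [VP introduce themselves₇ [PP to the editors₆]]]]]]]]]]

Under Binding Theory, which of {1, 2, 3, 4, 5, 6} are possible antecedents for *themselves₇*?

{5}

*themselves* is an anaphor, so Principle A applies: it must be bound in its binding domain.
Binding domain of *themselves₇*: the embedded TP, whose subject is the negotiators₅.
*the diplomats₁* c-commands the anaphor but is outside its binding domain → cannot satisfy Principle A.
*the pilots₂* c-commands the anaphor but is outside its binding domain → cannot satisfy Principle A.
*the twins₃* c-commands the anaphor but is outside its binding domain → cannot satisfy Principle A.
*the delegates₄* c-commands the anaphor but is outside its binding domain → cannot satisfy Principle A.
*the negotiators₅* c-commands the anaphor within its binding domain → licit binder.
*the editors₆* does not c-command the anaphor → cannot bind it.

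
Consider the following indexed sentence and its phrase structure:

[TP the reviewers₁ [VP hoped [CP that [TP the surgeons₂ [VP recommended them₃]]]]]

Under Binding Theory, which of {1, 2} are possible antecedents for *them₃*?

{1}

*them* is a pronoun, so Principle B applies: it must be free in its binding domain.
Binding domain of *them₃*: the embedded TP, whose subject is the surgeons₂.
*the reviewers₁* c-commands the pronoun but from outside its binding domain, and is not c-commanded by it → coindexation permitted.
*the surgeons₂* c-commands the pronoun within its binding domain → coindexation would violate Principle B.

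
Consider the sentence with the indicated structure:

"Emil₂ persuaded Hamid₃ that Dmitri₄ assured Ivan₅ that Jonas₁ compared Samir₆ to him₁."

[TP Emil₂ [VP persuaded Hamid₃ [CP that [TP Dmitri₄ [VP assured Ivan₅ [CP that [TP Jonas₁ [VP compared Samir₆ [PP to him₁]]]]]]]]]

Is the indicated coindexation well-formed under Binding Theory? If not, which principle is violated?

Principle B

The two coindexed NPs are *Jonas₁* and *him₁*.
*him₁* is a pronoun. Its binding domain is the embedded TP, whose subject is Jonas₁.
*Jonas₁* c-commands it within that domain and carries the same index.
The pronoun is locally bound → Principle B violation.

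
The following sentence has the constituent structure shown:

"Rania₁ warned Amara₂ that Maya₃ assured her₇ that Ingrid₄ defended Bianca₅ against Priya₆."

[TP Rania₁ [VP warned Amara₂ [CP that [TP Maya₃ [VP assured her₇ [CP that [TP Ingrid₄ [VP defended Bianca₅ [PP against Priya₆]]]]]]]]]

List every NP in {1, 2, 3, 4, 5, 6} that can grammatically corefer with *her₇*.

*her* is a pronoun, so Principle B applies: it must be free in its binding domain.
Binding domain of *her₇*: the embedded TP, whose subject is Maya₃.
*Rania₁* c-commands the pronoun but from outside its binding domain, and is not c-commanded by it → coindexation permitted.
*Amara₂* c-commands the pronoun but from outside its binding domain, and is not c-commanded by it → coindexation permitted.
*Maya₃* c-commands the pronoun within its binding domain → coindexation would violate Principle B.
*Ingrid₄*: the pronoun c-commands this R-expression → coindexation would violate Principle C on *Ingrid₄*.
*Bianca₅*: the pronoun c-commands this R-expression → coindexation would violate Principle C on *Bianca₅*.
*Priya₆*: the pronoun c-commands this R-expression → coindexation would violate Principle C on *Priya₆*.

{1, 2}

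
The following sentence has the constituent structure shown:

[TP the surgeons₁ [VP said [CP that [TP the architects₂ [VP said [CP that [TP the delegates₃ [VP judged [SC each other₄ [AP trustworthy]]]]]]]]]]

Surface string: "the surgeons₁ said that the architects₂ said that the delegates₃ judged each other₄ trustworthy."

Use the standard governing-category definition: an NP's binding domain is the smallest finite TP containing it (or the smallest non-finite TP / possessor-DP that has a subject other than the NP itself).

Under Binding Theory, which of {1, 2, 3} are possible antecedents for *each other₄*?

{3}

*each other* is an anaphor, so Principle A applies: it must be bound in its binding domain.
Binding domain of *each other₄*: the embedded TP, whose subject is the delegates₃.
*the surgeons₁* c-commands the anaphor but is outside its binding domain → cannot satisfy Principle A.
*the architects₂* c-commands the anaphor but is outside its binding domain → cannot satisfy Principle A.
*the delegates₃* c-commands the anaphor within its binding domain → licit binder.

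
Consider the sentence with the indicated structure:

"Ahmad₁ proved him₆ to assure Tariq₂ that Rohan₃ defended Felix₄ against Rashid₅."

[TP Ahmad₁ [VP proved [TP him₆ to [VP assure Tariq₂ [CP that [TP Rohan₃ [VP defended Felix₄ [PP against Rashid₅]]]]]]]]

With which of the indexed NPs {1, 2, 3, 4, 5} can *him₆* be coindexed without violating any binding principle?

none

*him* is a pronoun, so Principle B applies: it must be free in its binding domain.
Binding domain of *him₆*: the matrix TP, whose subject is Ahmad₁.
*Ahmad₁* c-commands the pronoun within its binding domain → coindexation would violate Principle B.
*Tariq₂*: the pronoun c-commands this R-expression → coindexation would violate Principle C on *Tariq₂*.
*Rohan₃*: the pronoun c-commands this R-expression → coindexation would violate Principle C on *Rohan₃*.
*Felix₄*: the pronoun c-commands this R-expression → coindexation would violate Principle C on *Felix₄*.
*Rashid₅*: the pronoun c-commands this R-expression → coindexation would violate Principle C on *Rashid₅*.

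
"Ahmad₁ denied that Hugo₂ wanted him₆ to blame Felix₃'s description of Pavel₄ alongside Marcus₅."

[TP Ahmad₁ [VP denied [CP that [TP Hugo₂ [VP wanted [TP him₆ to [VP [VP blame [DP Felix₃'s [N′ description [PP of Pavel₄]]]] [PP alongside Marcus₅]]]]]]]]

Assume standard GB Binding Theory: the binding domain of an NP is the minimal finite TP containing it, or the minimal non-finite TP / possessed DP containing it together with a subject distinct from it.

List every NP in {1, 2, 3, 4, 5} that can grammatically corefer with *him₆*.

{1}

*him* is a pronoun, so Principle B applies: it must be free in its binding domain.
Binding domain of *him₆*: the embedded TP, whose subject is Hugo₂.
*Ahmad₁* c-commands the pronoun but from outside its binding domain, and is not c-commanded by it → coindexation permitted.
*Hugo₂* c-commands the pronoun within its binding domain → coindexation would violate Principle B.
*Felix₃*: the pronoun c-commands this R-expression → coindexation would violate Principle C on *Felix₃*.
*Pavel₄*: the pronoun c-commands this R-expression → coindexation would violate Principle C on *Pavel₄*.
*Marcus₅*: the pronoun c-commands this R-expression → coindexation would violate Principle C on *Marcus₅*.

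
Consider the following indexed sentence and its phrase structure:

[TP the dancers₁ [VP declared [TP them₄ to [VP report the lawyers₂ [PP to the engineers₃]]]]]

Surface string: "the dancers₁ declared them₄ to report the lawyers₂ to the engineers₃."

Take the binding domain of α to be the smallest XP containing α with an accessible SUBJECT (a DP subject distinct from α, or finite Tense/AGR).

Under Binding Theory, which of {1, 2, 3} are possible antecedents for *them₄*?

*them* is a pronoun, so Principle B applies: it must be free in its binding domain.
Binding domain of *them₄*: the matrix TP, whose subject is the dancers₁.
*the dancers₁* c-commands the pronoun within its binding domain → coindexation would violate Principle B.
*the lawyers₂*: the pronoun c-commands this R-expression → coindexation would violate Principle C on *the lawyers₂*.
*the engineers₃*: the pronoun c-commands this R-expression → coindexation would violate Principle C on *the engineers₃*.

none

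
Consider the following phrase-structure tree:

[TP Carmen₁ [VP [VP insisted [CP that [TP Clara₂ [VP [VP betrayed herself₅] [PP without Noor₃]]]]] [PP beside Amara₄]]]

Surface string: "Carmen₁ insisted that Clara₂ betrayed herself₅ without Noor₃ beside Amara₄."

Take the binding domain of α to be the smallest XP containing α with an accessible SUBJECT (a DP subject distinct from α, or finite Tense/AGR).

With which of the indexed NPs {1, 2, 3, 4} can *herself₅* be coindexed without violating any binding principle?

{2}

*herself* is an anaphor, so Principle A applies: it must be bound in its binding domain.
Binding domain of *herself₅*: the embedded TP, whose subject is Clara₂.
*Carmen₁* c-commands the anaphor but is outside its binding domain → cannot satisfy Principle A.
*Clara₂* c-commands the anaphor within its binding domain → licit binder.
*Noor₃* does not c-command the anaphor → cannot bind it.
*Amara₄* does not c-command the anaphor → cannot bind it.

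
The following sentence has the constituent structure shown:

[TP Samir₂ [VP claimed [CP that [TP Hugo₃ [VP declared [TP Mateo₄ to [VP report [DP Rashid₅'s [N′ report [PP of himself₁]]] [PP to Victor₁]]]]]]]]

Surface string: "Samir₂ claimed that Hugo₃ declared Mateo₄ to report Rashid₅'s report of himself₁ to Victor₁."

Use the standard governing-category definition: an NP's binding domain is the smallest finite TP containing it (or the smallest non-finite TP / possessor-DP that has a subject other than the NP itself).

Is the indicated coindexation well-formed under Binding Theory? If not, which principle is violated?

The two coindexed NPs are *Victor₁* and *himself₁*.
*himself₁* is an anaphor. Principle A requires it to be bound within its binding domain — the possessed DP, whose subject is Rashid₅.
Within that domain it is c-commanded by *Rashid₅*, which does not share its index.
*Victor₁* does not c-command the anaphor at all.
The anaphor is unbound in its domain → Principle A violation.

Principle A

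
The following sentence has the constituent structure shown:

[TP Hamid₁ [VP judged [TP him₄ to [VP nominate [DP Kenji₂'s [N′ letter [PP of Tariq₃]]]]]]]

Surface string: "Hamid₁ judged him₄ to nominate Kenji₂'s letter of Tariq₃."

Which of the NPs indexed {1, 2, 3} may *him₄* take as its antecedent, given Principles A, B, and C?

none

*him* is a pronoun, so Principle B applies: it must be free in its binding domain.
Binding domain of *him₄*: the matrix TP, whose subject is Hamid₁.
*Hamid₁* c-commands the pronoun within its binding domain → coindexation would violate Principle B.
*Kenji₂*: the pronoun c-commands this R-expression → coindexation would violate Principle C on *Kenji₂*.
*Tariq₃*: the pronoun c-commands this R-expression → coindexation would violate Principle C on *Tariq₃*.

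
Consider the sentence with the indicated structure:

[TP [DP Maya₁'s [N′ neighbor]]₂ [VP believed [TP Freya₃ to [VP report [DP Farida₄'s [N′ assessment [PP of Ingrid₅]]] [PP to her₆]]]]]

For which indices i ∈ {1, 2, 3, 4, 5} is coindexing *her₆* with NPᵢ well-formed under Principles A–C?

{1, 2, 4, 5}

*her* is a pronoun, so Principle B applies: it must be free in its binding domain.
Binding domain of *her₆*: the embedded TP, whose subject is Freya₃.
*Maya₁* and the pronoun do not c-command one another → neither Principle B nor Principle C is at stake; coindexation permitted.
*[Maya₁'s neighbor]₂* c-commands the pronoun but from outside its binding domain, and is not c-commanded by it → coindexation permitted.
*Freya₃* c-commands the pronoun within its binding domain → coindexation would violate Principle B.
*Farida₄* and the pronoun do not c-command one another → neither Principle B nor Principle C is at stake; coindexation permitted.
*Ingrid₅* and the pronoun do not c-command one another → neither Principle B nor Principle C is at stake; coindexation permitted.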